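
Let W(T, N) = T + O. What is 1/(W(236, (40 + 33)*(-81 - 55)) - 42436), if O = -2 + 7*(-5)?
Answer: -1/42237 ≈ -2.3676e-5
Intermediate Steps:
O = -37 (O = -2 - 35 = -37)
W(T, N) = -37 + T (W(T, N) = T - 37 = -37 + T)
1/(W(236, (40 + 33)*(-81 - 55)) - 42436) = 1/((-37 + 236) - 42436) = 1/(199 - 42436) = 1/(-42237) = -1/42237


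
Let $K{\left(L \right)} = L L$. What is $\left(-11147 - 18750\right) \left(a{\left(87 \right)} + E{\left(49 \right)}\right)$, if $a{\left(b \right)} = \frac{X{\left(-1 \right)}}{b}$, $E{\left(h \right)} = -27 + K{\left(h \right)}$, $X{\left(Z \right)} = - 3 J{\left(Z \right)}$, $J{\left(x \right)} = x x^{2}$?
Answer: $- \frac{2058318759}{29} \approx -7.0977 \cdot 10^{7}$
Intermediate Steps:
$J{\left(x \right)} = x^{3}$
$K{\left(L \right)} = L^{2}$
$X{\left(Z \right)} = - 3 Z^{3}$
$E{\left(h \right)} = -27 + h^{2}$
$a{\left(b \right)} = \frac{3}{b}$ ($a{\left(b \right)} = \frac{\left(-3\right) \left(-1\right)^{3}}{b} = \frac{\left(-3\right) \left(-1\right)}{b} = \frac{3}{b}$)
$\left(-11147 - 18750\right) \left(a{\left(87 \right)} + E{\left(49 \right)}\right) = \left(-11147 - 18750\right) \left(\frac{3}{87} - \left(27 - 49^{2}\right)\right) = - 29897 \left(3 \cdot \frac{1}{87} + \left(-27 + 2401\right)\right) = - 29897 \left(\frac{1}{29} + 2374\right) = \left(-29897\right) \frac{68847}{29} = - \frac{2058318759}{29}$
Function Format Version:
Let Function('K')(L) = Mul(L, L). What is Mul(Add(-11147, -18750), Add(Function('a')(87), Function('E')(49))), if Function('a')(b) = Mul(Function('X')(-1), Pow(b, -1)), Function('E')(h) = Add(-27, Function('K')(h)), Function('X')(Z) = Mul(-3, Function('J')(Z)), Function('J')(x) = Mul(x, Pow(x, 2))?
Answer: Rational(-2058318759, 29) ≈ -7.0977e+7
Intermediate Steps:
Function('J')(x) = Pow(x, 3)
Function('K')(L) = Pow(L, 2)
Function('X')(Z) = Mul(-3, Pow(Z, 3))
Function('E')(h) = Add(-27, Pow(h, 2))
Function('a')(b) = Mul(3, Pow(b, -1)) (Function('a')(b) = Mul(Mul(-3, Pow(-1, 3)), Pow(b, -1)) = Mul(Mul(-3, -1), Pow(b, -1)) = Mul(3, Pow(b, -1)))
Mul(Add(-11147, -18750), Add(Function('a')(87), Function('E')(49))) = Mul(Add(-11147, -18750), Add(Mul(3, Pow(87, -1)), Add(-27, Pow(49, 2)))) = Mul(-29897, Add(Mul(3, Rational(1, 87)), Add(-27, 2401))) = Mul(-29897, Add(Rational(1, 29), 2374)) = Mul(-29897, Rational(68847, 29)) = Rational(-2058318759, 29)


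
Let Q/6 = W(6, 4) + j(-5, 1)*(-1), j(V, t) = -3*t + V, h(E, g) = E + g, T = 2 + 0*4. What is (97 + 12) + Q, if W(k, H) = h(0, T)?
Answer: 169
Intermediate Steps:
T = 2 (T = 2 + 0 = 2)
W(k, H) = 2 (W(k, H) = 0 + 2 = 2)
j(V, t) = V - 3*t
Q = 60 (Q = 6*(2 + (-5 - 3*1)*(-1)) = 6*(2 + (-5 - 3)*(-1)) = 6*(2 - 8*(-1)) = 6*(2 + 8) = 6*10 = 60)
(97 + 12) + Q = (97 + 12) + 60 = 109 + 60 = 169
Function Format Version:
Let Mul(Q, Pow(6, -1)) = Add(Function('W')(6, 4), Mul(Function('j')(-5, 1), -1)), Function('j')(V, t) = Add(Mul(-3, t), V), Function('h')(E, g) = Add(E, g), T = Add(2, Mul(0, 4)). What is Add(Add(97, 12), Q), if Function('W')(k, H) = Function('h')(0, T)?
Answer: 169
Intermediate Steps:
T = 2 (T = Add(2, 0) = 2)
Function('W')(k, H) = 2 (Function('W')(k, H) = Add(0, 2) = 2)
Function('j')(V, t) = Add(V, Mul(-3, t))
Q = 60 (Q = Mul(6, Add(2, Mul(Add(-5, Mul(-3, 1)), -1))) = Mul(6, Add(2, Mul(Add(-5, -3), -1))) = Mul(6, Add(2, Mul(-8, -1))) = Mul(6, Add(2, 8)) = Mul(6, 10) = 60)
Add(Add(97, 12), Q) = Add(Add(97, 12), 60) = Add(109, 60) = 169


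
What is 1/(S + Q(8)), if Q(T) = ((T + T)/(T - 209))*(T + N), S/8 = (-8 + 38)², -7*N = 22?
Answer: 1407/10129856 ≈ 0.00013890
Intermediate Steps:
N = -22/7 (N = -⅐*22 = -22/7 ≈ -3.1429)
S = 7200 (S = 8*(-8 + 38)² = 8*30² = 8*900 = 7200)
Q(T) = 2*T*(-22/7 + T)/(-209 + T) (Q(T) = ((T + T)/(T - 209))*(T - 22/7) = ((2*T)/(-209 + T))*(-22/7 + T) = (2*T/(-209 + T))*(-22/7 + T) = 2*T*(-22/7 + T)/(-209 + T))
1/(S + Q(8)) = 1/(7200 + (2/7)*8*(-22 + 7*8)/(-209 + 8)) = 1/(7200 + (2/7)*8*(-22 + 56)/(-201)) = 1/(7200 + (2/7)*8*(-1/201)*34) = 1/(7200 - 544/1407) = 1/(10129856/1407) = 1407/10129856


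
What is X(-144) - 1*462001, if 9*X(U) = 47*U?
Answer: -462753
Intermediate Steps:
X(U) = 47*U/9 (X(U) = (47*U)/9 = 47*U/9)
X(-144) - 1*462001 = (47/9)*(-144) - 1*462001 = -752 - 462001 = -462753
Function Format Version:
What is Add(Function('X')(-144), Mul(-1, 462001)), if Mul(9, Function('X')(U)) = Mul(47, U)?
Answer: -462753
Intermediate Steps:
Function('X')(U) = Mul(Rational(47, 9), U) (Function('X')(U) = Mul(Rational(1, 9), Mul(47, U)) = Mul(Rational(47, 9), U))
Add(Function('X')(-144), Mul(-1, 462001)) = Add(Mul(Rational(47, 9), -144), Mul(-1, 462001)) = Add(-752, -462001) = -462753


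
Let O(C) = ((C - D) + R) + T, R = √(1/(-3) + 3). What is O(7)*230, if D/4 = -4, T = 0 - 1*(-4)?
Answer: 6210 + 460*√6/3 ≈ 6585.6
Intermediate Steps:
T = 4 (T = 0 + 4 = 4)
D = -16 (D = 4*(-4) = -16)
R = 2*√6/3 (R = √(-⅓ + 3) = √(8/3) = 2*√6/3 ≈ 1.6330)
O(C) = 20 + C + 2*√6/3 (O(C) = ((C - 1*(-16)) + 2*√6/3) + 4 = ((C + 16) + 2*√6/3) + 4 = ((16 + C) + 2*√6/3) + 4 = (16 + C + 2*√6/3) + 4 = 20 + C + 2*√6/3)
O(7)*230 = (20 + 7 + 2*√6/3)*230 = (27 + 2*√6/3)*230 = 6210 + 460*√6/3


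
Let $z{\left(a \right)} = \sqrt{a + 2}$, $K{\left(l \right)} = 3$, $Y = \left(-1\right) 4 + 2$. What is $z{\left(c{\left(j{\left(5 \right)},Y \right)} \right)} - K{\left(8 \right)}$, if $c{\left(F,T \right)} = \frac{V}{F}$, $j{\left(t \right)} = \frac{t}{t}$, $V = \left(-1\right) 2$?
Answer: $-3$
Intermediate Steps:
$Y = -2$ ($Y = -4 + 2 = -2$)
$V = -2$
$j{\left(t \right)} = 1$
$c{\left(F,T \right)} = - \frac{2}{F}$
$z{\left(a \right)} = \sqrt{2 + a}$
$z{\left(c{\left(j{\left(5 \right)},Y \right)} \right)} - K{\left(8 \right)} = \sqrt{2 - \frac{2}{1}} - 3 = \sqrt{2 - 2} - 3 = \sqrt{0} - 3 = 0 - 3 = -3$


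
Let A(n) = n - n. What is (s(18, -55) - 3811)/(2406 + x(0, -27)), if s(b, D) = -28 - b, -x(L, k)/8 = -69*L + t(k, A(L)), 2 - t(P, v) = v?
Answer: -3857/2390 ≈ -1.6138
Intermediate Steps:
A(n) = 0
t(P, v) = 2 - v
x(L, k) = -16 + 552*L (x(L, k) = -8*(-69*L + (2 - 1*0)) = -8*(-69*L + (2 + 0)) = -8*(-69*L + 2) = -8*(2 - 69*L) = -16 + 552*L)
(s(18, -55) - 3811)/(2406 + x(0, -27)) = ((-28 - 1*18) - 3811)/(2406 + (-16 + 552*0)) = ((-28 - 18) - 3811)/(2406 + (-16 + 0)) = (-46 - 3811)/(2406 - 16) = -3857/2390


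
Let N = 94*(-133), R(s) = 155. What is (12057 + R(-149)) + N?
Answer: -290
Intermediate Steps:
N = -12502
(12057 + R(-149)) + N = (12057 + 155) - 12502 = 12212 - 12502 = -290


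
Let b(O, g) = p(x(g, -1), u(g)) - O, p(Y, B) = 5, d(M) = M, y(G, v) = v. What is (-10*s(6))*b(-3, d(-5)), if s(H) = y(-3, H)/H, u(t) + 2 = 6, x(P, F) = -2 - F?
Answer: -80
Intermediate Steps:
u(t) = 4 (u(t) = -2 + 6 = 4)
s(H) = 1 (s(H) = H/H = 1)
b(O, g) = 5 - O
(-10*s(6))*b(-3, d(-5)) = (-10*1)*(5 - 1*(-3)) = -10*(5 + 3) = -10*8 = -80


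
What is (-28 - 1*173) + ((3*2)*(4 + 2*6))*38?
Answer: 3447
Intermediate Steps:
(-28 - 1*173) + ((3*2)*(4 + 2*6))*38 = (-28 - 173) + (6*(4 + 12))*38 = -201 + (6*16)*38 = -201 + 96*38 = -201 + 3648 = 3447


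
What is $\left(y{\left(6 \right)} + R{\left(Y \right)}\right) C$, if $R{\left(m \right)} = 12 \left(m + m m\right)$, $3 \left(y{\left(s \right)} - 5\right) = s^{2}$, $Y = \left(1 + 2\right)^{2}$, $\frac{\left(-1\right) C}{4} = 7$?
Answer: $-30716$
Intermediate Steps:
$C = -28$ ($C = \left(-4\right) 7 = -28$)
$Y = 9$ ($Y = 3^{2} = 9$)
$y{\left(s \right)} = 5 + \frac{s^{2}}{3}$
$R{\left(m \right)} = 12 m + 12 m^{2}$ ($R{\left(m \right)} = 12 \left(m + m^{2}\right) = 12 m + 12 m^{2}$)
$\left(y{\left(6 \right)} + R{\left(Y \right)}\right) C = \left(\left(5 + \frac{6^{2}}{3}\right) + 12 \cdot 9 \left(1 + 9\right)\right) \left(-28\right) = \left(\left(5 + \frac{1}{3} \cdot 36\right) + 12 \cdot 9 \cdot 10\right) \left(-28\right) = \left(\left(5 + 12\right) + 1080\right) \left(-28\right) = \left(17 + 1080\right) \left(-28\right) = 1097 \left(-28\right) = -30716$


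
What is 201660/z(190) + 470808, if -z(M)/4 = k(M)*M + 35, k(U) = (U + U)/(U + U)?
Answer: 7058759/15 ≈ 4.7058e+5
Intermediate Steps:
k(U) = 1 (k(U) = (2*U)/((2*U)) = (2*U)*(1/(2*U)) = 1)
z(M) = -140 - 4*M (z(M) = -4*(1*M + 35) = -4*(M + 35) = -4*(35 + M) = -140 - 4*M)
201660/z(190) + 470808 = 201660/(-140 - 4*190) + 470808 = 201660/(-140 - 760) + 470808 = 201660/(-900) + 470808 = 201660*(-1/900) + 470808 = -3361/15 + 470808 = 7058759/15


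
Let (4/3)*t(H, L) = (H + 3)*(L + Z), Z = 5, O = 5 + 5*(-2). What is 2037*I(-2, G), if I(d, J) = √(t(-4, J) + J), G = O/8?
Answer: 10185*I*√10/8 ≈ 4026.0*I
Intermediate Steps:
O = -5 (O = 5 - 10 = -5)
t(H, L) = 3*(3 + H)*(5 + L)/4 (t(H, L) = 3*((H + 3)*(L + 5))/4 = 3*((3 + H)*(5 + L))/4 = 3*(3 + H)*(5 + L)/4)
G = -5/8 ≈ -0.62500
I(d, J) = √(-15/4 + J/4) (I(d, J) = √((45/4 + 9*J/4 + (15/4)*(-4) + (¾)*(-4)*J) + J) = √((45/4 + 9*J/4 - 15 - 3*J) + J) = √((-15/4 - 3*J/4) + J) = √(-15/4 + J/4))
2037*I(-2, G) = 2037*(√(-15 - 5/8)/2) = 2037*(√(-125/8)/2) = 2037*((5*I*√10/4)/2) = 2037*(5*I*√10/8) = 10185*I*√10/8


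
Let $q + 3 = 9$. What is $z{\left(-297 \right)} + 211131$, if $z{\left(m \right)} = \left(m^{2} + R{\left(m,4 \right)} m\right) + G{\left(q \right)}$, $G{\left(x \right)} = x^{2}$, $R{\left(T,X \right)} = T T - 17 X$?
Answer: $-25878501$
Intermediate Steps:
$q = 6$ ($q = -3 + 9 = 6$)
$R{\left(T,X \right)} = T^{2} - 17 X$
$z{\left(m \right)} = 36 + m^{2} + m \left(-68 + m^{2}\right)$ ($z{\left(m \right)} = \left(m^{2} + \left(m^{2} - 68\right) m\right) + 6^{2} = \left(m^{2} + \left(m^{2} - 68\right) m\right) + 36 = \left(m^{2} + \left(-68 + m^{2}\right) m\right) + 36 = \left(m^{2} + m \left(-68 + m^{2}\right)\right) + 36 = 36 + m^{2} + m \left(-68 + m^{2}\right)$)
$z{\left(-297 \right)} + 211131 = \left(36 + \left(-297\right)^{2} - 297 \left(-68 + \left(-297\right)^{2}\right)\right) + 211131 = \left(36 + 88209 - 297 \left(-68 + 88209\right)\right) + 211131 = \left(36 + 88209 - 26177877\right) + 211131 = -26089632 + 211131 = -25878501$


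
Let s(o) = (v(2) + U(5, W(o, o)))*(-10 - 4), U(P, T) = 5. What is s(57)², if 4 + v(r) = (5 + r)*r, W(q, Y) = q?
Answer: 44100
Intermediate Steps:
v(r) = -4 + r*(5 + r) (v(r) = -4 + (5 + r)*r = -4 + r*(5 + r))
s(o) = -210 (s(o) = ((-4 + 2² + 5*2) + 5)*(-10 - 4) = ((-4 + 4 + 10) + 5)*(-14) = (10 + 5)*(-14) = 15*(-14) = -210)
s(57)² = (-210)² = 44100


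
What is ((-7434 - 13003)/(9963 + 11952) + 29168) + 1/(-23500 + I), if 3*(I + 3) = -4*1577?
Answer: 49101140805466/1683444555 ≈ 29167.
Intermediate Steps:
I = -6317/3 (I = -3 + (-4*1577)/3 = -3 + (1/3)*(-6308) = -3 - 6308/3 = -6317/3 ≈ -2105.7)
((-7434 - 13003)/(9963 + 11952) + 29168) + 1/(-23500 + I) = ((-7434 - 13003)/(9963 + 11952) + 29168) + 1/(-23500 - 6317/3) = (-20437/21915 + 29168) + 1/(-76817/3) = (-20437*1/21915 + 29168) - 3/76817 = (-20437/21915 + 29168) - 3/76817 = 639196283/21915 - 3/76817 = 49101140805466/1683444555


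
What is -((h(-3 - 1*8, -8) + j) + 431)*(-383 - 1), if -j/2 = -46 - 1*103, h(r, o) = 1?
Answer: 280320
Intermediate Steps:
j = 298 (j = -2*(-46 - 1*103) = -2*(-46 - 103) = -2*(-149) = 298)
-((h(-3 - 1*8, -8) + j) + 431)*(-383 - 1) = -((1 + 298) + 431)*(-383 - 1) = -(299 + 431)*(-384) = -730*(-384) = -1*(-280320) = 280320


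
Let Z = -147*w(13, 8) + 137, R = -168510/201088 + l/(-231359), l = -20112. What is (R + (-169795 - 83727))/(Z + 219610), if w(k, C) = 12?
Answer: -5897385211252129/5070668076619968 ≈ -1.1630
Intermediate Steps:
R = -17471011617/23261759296 (R = -168510/201088 - 20112/(-231359) = -168510*1/201088 - 20112*(-1/231359) = -84255/100544 + 20112/231359 = -17471011617/23261759296 ≈ -0.75106)
Z = -1627 (Z = -147*12 + 137 = -1764 + 137 = -1627)
(R + (-169795 - 83727))/(Z + 219610) = (-17471011617/23261759296 + (-169795 - 83727))/(-1627 + 219610) = (-17471011617/23261759296 - 253522)/217983 = -5897385211252129/23261759296*1/217983 = -5897385211252129/5070668076619968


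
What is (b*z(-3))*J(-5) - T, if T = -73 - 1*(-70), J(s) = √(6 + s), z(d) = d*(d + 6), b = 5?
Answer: -42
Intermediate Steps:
z(d) = d*(6 + d)
T = -3 (T = -73 + 70 = -3)
(b*z(-3))*J(-5) - T = (5*(-3*(6 - 3)))*√(6 - 5) - 1*(-3) = (5*(-3*3))*√1 + 3 = (5*(-9))*1 + 3 = -45*1 + 3 = -45 + 3 = -42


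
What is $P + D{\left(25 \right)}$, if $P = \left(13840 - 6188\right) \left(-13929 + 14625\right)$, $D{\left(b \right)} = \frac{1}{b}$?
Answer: $\frac{133144801}{25} \approx 5.3258 \cdot 10^{6}$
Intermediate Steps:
$P = 5325792$ ($P = 7652 \cdot 696 = 5325792$)
$P + D{\left(25 \right)} = 5325792 + \frac{1}{25} = \frac{133144801}{25}$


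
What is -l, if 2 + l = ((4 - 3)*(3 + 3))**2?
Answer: -34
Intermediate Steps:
l = 34 (l = -2 + ((4 - 3)*(3 + 3))**2 = -2 + (1*6)**2 = -2 + 6**2 = -2 + 36 = 34)
-l = -1*34 = -34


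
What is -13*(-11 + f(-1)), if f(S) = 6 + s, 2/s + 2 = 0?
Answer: 78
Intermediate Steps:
s = -1 (s = 2/(-2 + 0) = 2/(-2) = 2*(-½) = -1)
f(S) = 5 (f(S) = 6 - 1 = 5)
-13*(-11 + f(-1)) = -13*(-11 + 5) = -13*(-6) = 78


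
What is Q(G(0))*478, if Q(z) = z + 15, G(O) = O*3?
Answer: 7170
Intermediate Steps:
G(O) = 3*O
Q(z) = 15 + z
Q(G(0))*478 = (15 + 3*0)*478 = (15 + 0)*478 = 15*478 = 7170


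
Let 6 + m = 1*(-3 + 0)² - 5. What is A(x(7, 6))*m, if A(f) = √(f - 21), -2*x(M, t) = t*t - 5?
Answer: -I*√146 ≈ -12.083*I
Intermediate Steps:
x(M, t) = 5/2 - t²/2 (x(M, t) = -(t*t - 5)/2 = -(t² - 5)/2 = -(-5 + t²)/2 = 5/2 - t²/2)
A(f) = √(-21 + f)
m = -2 (m = -6 + (1*(-3 + 0)² - 5) = -6 + (1*(-3)² - 5) = -6 + (1*9 - 5) = -6 + (9 - 5) = -6 + 4 = -2)
A(x(7, 6))*m = √(-21 + (5/2 - ½*6²))*(-2) = √(-21 + (5/2 - ½*36))*(-2) = √(-21 + (5/2 - 18))*(-2) = √(-21 - 31/2)*(-2) = √(-73/2)*(-2) = (I*√146/2)*(-2) = -I*√146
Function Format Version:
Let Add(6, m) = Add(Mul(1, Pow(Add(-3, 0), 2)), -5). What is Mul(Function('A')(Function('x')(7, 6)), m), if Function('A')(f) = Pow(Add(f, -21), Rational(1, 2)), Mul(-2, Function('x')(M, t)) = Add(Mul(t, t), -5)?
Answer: Mul(-1, I, Pow(146, Rational(1, 2))) ≈ Mul(-12.083, I)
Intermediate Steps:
Function('x')(M, t) = Add(Rational(5, 2), Mul(Rational(-1, 2), Pow(t, 2))) (Function('x')(M, t) = Mul(Rational(-1, 2), Add(Mul(t, t), -5)) = Mul(Rational(-1, 2), Add(Pow(t, 2), -5)) = Mul(Rational(-1, 2), Add(-5, Pow(t, 2))) = Add(Rational(5, 2), Mul(Rational(-1, 2), Pow(t, 2))))
Function('A')(f) = Pow(Add(-21, f), Rational(1, 2))
m = -2 (m = Add(-6, Add(Mul(1, Pow(Add(-3, 0), 2)), -5)) = Add(-6, Add(Mul(1, Pow(-3, 2)), -5)) = Add(-6, Add(Mul(1, 9), -5)) = Add(-6, Add(9, -5)) = Add(-6, 4) = -2)
Mul(Function('A')(Function('x')(7, 6)), m) = Mul(Pow(Add(-21, Add(Rational(5, 2), Mul(Rational(-1, 2), Pow(6, 2)))), Rational(1, 2)), -2) = Mul(Pow(Add(-21, Add(Rational(5, 2), Mul(Rational(-1, 2), 36))), Rational(1, 2)), -2) = Mul(Pow(Add(-21, Add(Rational(5, 2), -18)), Rational(1, 2)), -2) = Mul(Pow(Add(-21, Rational(-31, 2)), Rational(1, 2)), -2) = Mul(Pow(Rational(-73, 2), Rational(1, 2)), -2) = Mul(Mul(Rational(1, 2), I, Pow(146, Rational(1, 2))), -2) = Mul(-1, I, Pow(146, Rational(1, 2)))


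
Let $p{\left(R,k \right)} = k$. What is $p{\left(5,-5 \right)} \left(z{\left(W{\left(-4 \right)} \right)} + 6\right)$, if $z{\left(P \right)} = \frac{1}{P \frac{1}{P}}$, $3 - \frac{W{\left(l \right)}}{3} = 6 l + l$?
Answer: $-35$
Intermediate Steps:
$W{\left(l \right)} = 9 - 21 l$ ($W{\left(l \right)} = 9 - 3 \left(6 l + l\right) = 9 - 3 \cdot 7 l = 9 - 21 l$)
$z{\left(P \right)} = 1$ ($z{\left(P \right)} = 1^{-1} = 1$)
$p{\left(5,-5 \right)} \left(z{\left(W{\left(-4 \right)} \right)} + 6\right) = - 5 \left(1 + 6\right) = \left(-5\right) 7 = -35$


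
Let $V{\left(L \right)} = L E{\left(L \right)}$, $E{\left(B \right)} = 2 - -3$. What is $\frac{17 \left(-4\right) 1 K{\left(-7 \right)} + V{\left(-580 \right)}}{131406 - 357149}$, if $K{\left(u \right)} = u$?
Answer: $\frac{2424}{225743} \approx 0.010738$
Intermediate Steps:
$E{\left(B \right)} = 5$ ($E{\left(B \right)} = 2 + 3 = 5$)
$V{\left(L \right)} = 5 L$ ($V{\left(L \right)} = L 5 = 5 L$)
$\frac{17 \left(-4\right) 1 K{\left(-7 \right)} + V{\left(-580 \right)}}{131406 - 357149} = \frac{17 \left(-4\right) 1 \left(-7\right) + 5 \left(-580\right)}{131406 - 357149} = \frac{\left(-68\right) 1 \left(-7\right) - 2900}{-225743} = \left(\left(-68\right) \left(-7\right) - 2900\right) \left(- \frac{1}{225743}\right) = \left(476 - 2900\right) \left(- \frac{1}{225743}\right) = \left(-2424\right) \left(- \frac{1}{225743}\right) = \frac{2424}{225743}$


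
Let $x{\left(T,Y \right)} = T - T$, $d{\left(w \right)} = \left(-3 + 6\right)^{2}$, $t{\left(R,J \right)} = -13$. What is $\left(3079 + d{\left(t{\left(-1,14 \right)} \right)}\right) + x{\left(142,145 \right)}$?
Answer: $3088$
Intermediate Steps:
$d{\left(w \right)} = 9$ ($d{\left(w \right)} = 3^{2} = 9$)
$x{\left(T,Y \right)} = 0$
$\left(3079 + d{\left(t{\left(-1,14 \right)} \right)}\right) + x{\left(142,145 \right)} = \left(3079 + 9\right) + 0 = 3088 + 0 = 3088$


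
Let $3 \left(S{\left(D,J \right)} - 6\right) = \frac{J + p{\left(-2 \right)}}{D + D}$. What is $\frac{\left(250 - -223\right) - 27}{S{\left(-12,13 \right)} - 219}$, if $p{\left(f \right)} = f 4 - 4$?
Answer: $- \frac{32112}{15337} \approx -2.0938$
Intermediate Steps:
$p{\left(f \right)} = -4 + 4 f$ ($p{\left(f \right)} = 4 f - 4 = -4 + 4 f$)
$S{\left(D,J \right)} = 6 + \frac{-12 + J}{6 D}$ ($S{\left(D,J \right)} = 6 + \frac{\left(J + \left(-4 + 4 \left(-2\right)\right)\right) \frac{1}{D + D}}{3} = 6 + \frac{\left(J - 12\right) \frac{1}{2 D}}{3} = 6 + \frac{\left(-12 + J\right) \frac{1}{2 D}}{3} = 6 + \frac{\frac{1}{2} \frac{1}{D} \left(-12 + J\right)}{3} = 6 + \frac{-12 + J}{6 D}$)
$\frac{\left(250 - -223\right) - 27}{S{\left(-12,13 \right)} - 219} = \frac{\left(250 - -223\right) - 27}{\frac{-12 + 13 + 36 \left(-12\right)}{6 \left(-12\right)} - 219} = \frac{\left(250 + 223\right) - 27}{\frac{1}{6} \left(- \frac{1}{12}\right) \left(-12 + 13 - 432\right) - 219} = \frac{473 - 27}{\frac{1}{6} \left(- \frac{1}{12}\right) \left(-431\right) - 219} = \frac{446}{\frac{431}{72} - 219} = \frac{446}{- \frac{15337}{72}} = 446 \left(- \frac{72}{15337}\right) = - \frac{32112}{15337}$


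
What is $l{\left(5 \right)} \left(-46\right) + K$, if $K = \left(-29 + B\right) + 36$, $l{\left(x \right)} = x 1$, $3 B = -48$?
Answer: $-239$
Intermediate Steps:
$B = -16$ ($B = \frac{1}{3} \left(-48\right) = -16$)
$l{\left(x \right)} = x$
$K = -9$ ($K = \left(-29 - 16\right) + 36 = -45 + 36 = -9$)
$l{\left(5 \right)} \left(-46\right) + K = 5 \left(-46\right) - 9 = -230 - 9 = -239$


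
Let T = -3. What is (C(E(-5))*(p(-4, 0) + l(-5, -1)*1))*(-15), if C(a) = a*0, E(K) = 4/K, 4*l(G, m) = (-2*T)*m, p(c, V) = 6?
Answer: 0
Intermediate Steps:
l(G, m) = 3*m/2 (l(G, m) = ((-2*(-3))*m)/4 = (6*m)/4 = 3*m/2)
C(a) = 0
(C(E(-5))*(p(-4, 0) + l(-5, -1)*1))*(-15) = (0*(6 + ((3/2)*(-1))*1))*(-15) = (0*(6 - 3/2*1))*(-15) = (0*(6 - 3/2))*(-15) = (0*(9/2))*(-15) = 0*(-15) = 0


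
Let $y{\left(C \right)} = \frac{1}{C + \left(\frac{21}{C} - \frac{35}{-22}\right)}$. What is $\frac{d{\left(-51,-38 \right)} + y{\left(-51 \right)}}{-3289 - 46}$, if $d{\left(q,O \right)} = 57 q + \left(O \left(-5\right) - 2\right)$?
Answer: $\frac{50663501}{62141055} \approx 0.8153$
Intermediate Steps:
$d{\left(q,O \right)} = -2 - 5 O + 57 q$ ($d{\left(q,O \right)} = 57 q - \left(2 + 5 O\right) = -2 - 5 O + 57 q$)
$y{\left(C \right)} = \frac{1}{\frac{35}{22} + C + \frac{21}{C}}$ ($y{\left(C \right)} = \frac{1}{C + \left(\frac{21}{C} - - \frac{35}{22}\right)} = \frac{1}{C + \left(\frac{21}{C} + \frac{35}{22}\right)} = \frac{1}{C + \left(\frac{35}{22} + \frac{21}{C}\right)} = \frac{1}{\frac{35}{22} + C + \frac{21}{C}}$)
$\frac{d{\left(-51,-38 \right)} + y{\left(-51 \right)}}{-3289 - 46} = \frac{\left(-2 - -190 + 57 \left(-51\right)\right) + 22 \left(-51\right) \frac{1}{462 + 22 \left(-51\right)^{2} + 35 \left(-51\right)}}{-3289 - 46} = \frac{\left(-2 + 190 - 2907\right) + 22 \left(-51\right) \frac{1}{462 + 22 \cdot 2601 - 1785}}{-3335} = \left(-2719 + 22 \left(-51\right) \frac{1}{462 + 57222 - 1785}\right) \left(- \frac{1}{3335}\right) = \left(-2719 + 22 \left(-51\right) \frac{1}{55899}\right) \left(- \frac{1}{3335}\right) = \left(-2719 - \frac{374}{18633}\right) \left(- \frac{1}{3335}\right) = \left(- \frac{50663501}{18633}\right) \left(- \frac{1}{3335}\right) = \frac{50663501}{62141055}$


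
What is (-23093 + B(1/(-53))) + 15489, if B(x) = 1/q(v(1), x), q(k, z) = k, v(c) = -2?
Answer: -15209/2 ≈ -7604.5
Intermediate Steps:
B(x) = -1/2 (B(x) = 1/(-2) = -1/2)
(-23093 + B(1/(-53))) + 15489 = (-23093 - 1/2) + 15489 = -46187/2 + 15489 = -15209/2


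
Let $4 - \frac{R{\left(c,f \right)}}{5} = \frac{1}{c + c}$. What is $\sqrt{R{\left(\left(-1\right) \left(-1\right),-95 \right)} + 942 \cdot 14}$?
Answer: $\frac{49 \sqrt{22}}{2} \approx 114.92$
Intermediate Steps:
$R{\left(c,f \right)} = 20 - \frac{5}{2 c}$ ($R{\left(c,f \right)} = 20 - \frac{5}{c + c} = 20 - \frac{5}{2 c}$)
$\sqrt{R{\left(\left(-1\right) \left(-1\right),-95 \right)} + 942 \cdot 14} = \sqrt{\left(20 - \frac{5}{2 \left(\left(-1\right) \left(-1\right)\right)}\right) + 942 \cdot 14} = \sqrt{\left(20 - \frac{5}{2 \cdot 1}\right) + 13188} = \sqrt{\left(20 - \frac{5}{2}\right) + 13188} = \sqrt{\frac{35}{2} + 13188} = \sqrt{\frac{26411}{2}} = \frac{49 \sqrt{22}}{2}$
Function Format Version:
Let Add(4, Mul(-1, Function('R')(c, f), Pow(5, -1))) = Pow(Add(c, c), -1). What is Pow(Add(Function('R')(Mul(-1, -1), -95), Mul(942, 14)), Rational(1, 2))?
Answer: Mul(Rational(49, 2), Pow(22, Rational(1, 2))) ≈ 114.92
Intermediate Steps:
Function('R')(c, f) = Add(20, Mul(Rational(-5, 2), Pow(c, -1))) (Function('R')(c, f) = Add(20, Mul(-5, Pow(Add(c, c), -1))) = Add(20, Mul(-5, Pow(Mul(2, c), -1))) = Add(20, Mul(-5, Mul(Rational(1, 2), Pow(c, -1)))) = Add(20, Mul(Rational(-5, 2), Pow(c, -1))))
Pow(Add(Function('R')(Mul(-1, -1), -95), Mul(942, 14)), Rational(1, 2)) = Pow(Add(Add(20, Mul(Rational(-5, 2), Pow(Mul(-1, -1), -1))), Mul(942, 14)), Rational(1, 2)) = Pow(Add(Add(20, Mul(Rational(-5, 2), Pow(1, -1))), 13188), Rational(1, 2)) = Pow(Add(Add(20, Mul(Rational(-5, 2), 1)), 13188), Rational(1, 2)) = Pow(Add(Add(20, Rational(-5, 2)), 13188), Rational(1, 2)) = Pow(Add(Rational(35, 2), 13188), Rational(1, 2)) = Pow(Rational(26411, 2), Rational(1, 2)) = Mul(Rational(49, 2), Pow(22, Rational(1, 2)))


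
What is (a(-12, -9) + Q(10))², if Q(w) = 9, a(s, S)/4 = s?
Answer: 1521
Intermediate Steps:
a(s, S) = 4*s
(a(-12, -9) + Q(10))² = (4*(-12) + 9)² = (-48 + 9)² = (-39)² = 1521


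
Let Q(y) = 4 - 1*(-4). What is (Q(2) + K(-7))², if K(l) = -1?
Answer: 49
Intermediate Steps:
Q(y) = 8 (Q(y) = 4 + 4 = 8)
(Q(2) + K(-7))² = (8 - 1)² = 7² = 49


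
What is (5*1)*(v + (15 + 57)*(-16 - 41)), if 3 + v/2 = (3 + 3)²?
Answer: -20190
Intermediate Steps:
v = 66 (v = -6 + 2*(3 + 3)² = -6 + 2*6² = -6 + 2*36 = -6 + 72 = 66)
(5*1)*(v + (15 + 57)*(-16 - 41)) = (5*1)*(66 + (15 + 57)*(-16 - 41)) = 5*(66 + 72*(-57)) = 5*(66 - 4104) = 5*(-4038) = -20190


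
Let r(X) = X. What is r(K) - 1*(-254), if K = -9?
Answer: 245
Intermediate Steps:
r(K) - 1*(-254) = -9 - 1*(-254) = -9 + 254 = 245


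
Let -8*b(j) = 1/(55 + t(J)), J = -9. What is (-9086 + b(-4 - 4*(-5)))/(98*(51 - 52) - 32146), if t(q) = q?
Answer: 3343649/11865792 ≈ 0.28179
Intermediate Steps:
b(j) = -1/368 (b(j) = -1/(8*(55 - 9)) = -1/8/46 = -1/8*1/46 = -1/368)
(-9086 + b(-4 - 4*(-5)))/(98*(51 - 52) - 32146) = (-9086 - 1/368)/(98*(51 - 52) - 32146) = -3343649/(368*(98*(-1) - 32146)) = -3343649/(368*(-98 - 32146)) = -3343649/368/(-32244) = -3343649/368*(-1/32244) = 3343649/11865792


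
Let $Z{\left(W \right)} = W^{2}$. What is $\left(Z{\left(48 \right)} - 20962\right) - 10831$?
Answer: $-29489$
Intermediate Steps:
$\left(Z{\left(48 \right)} - 20962\right) - 10831 = \left(48^{2} - 20962\right) - 10831 = \left(2304 - 20962\right) - 10831 = -18658 - 10831 = -29489$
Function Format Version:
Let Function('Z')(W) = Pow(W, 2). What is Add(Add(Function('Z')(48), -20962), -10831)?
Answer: -29489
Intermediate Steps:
Add(Add(Function('Z')(48), -20962), -10831) = Add(Add(Pow(48, 2), -20962), -10831) = Add(Add(2304, -20962), -10831) = Add(-18658, -10831) = -29489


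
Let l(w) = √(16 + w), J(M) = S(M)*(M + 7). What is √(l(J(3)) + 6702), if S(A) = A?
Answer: √(6702 + √46) ≈ 81.907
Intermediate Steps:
J(M) = M*(7 + M) (J(M) = M*(M + 7) = M*(7 + M))
√(l(J(3)) + 6702) = √(√(16 + 3*(7 + 3)) + 6702) = √(√(16 + 3*10) + 6702) = √(√(16 + 30) + 6702) = √(√46 + 6702) = √(6702 + √46)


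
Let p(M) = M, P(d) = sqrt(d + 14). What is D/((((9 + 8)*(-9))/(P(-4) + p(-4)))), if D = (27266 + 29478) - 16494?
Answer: 161000/153 - 40250*sqrt(10)/153 ≈ 220.38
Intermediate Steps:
P(d) = sqrt(14 + d)
D = 40250 (D = 56744 - 16494 = 40250)
D/((((9 + 8)*(-9))/(P(-4) + p(-4)))) = 40250/((((9 + 8)*(-9))/(sqrt(14 - 4) - 4))) = 40250/(((17*(-9))/(sqrt(10) - 4))) = 40250/((-153/(-4 + sqrt(10)))) = 40250*(4/153 - sqrt(10)/153) = 161000/153 - 40250*sqrt(10)/153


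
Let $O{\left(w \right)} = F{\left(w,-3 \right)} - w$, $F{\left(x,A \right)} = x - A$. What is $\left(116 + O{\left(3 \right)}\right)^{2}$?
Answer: $14161$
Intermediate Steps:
$O{\left(w \right)} = 3$ ($O{\left(w \right)} = \left(w - -3\right) - w = \left(w + 3\right) - w = \left(3 + w\right) - w = 3$)
$\left(116 + O{\left(3 \right)}\right)^{2} = \left(116 + 3\right)^{2} = 119^{2} = 14161$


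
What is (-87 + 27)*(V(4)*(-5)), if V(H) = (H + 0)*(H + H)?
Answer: 9600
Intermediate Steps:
V(H) = 2*H² (V(H) = H*(2*H) = 2*H²)
(-87 + 27)*(V(4)*(-5)) = (-87 + 27)*((2*4²)*(-5)) = -60*2*16*(-5) = -1920*(-5) = -60*(-160) = 9600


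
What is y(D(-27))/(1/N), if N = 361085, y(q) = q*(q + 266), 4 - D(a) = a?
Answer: 3324509595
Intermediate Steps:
D(a) = 4 - a
y(q) = q*(266 + q)
y(D(-27))/(1/N) = ((4 - 1*(-27))*(266 + (4 - 1*(-27))))/(1/361085) = ((4 + 27)*(266 + (4 + 27)))/(1/361085) = (31*(266 + 31))*361085 = (31*297)*361085 = 9207*361085 = 3324509595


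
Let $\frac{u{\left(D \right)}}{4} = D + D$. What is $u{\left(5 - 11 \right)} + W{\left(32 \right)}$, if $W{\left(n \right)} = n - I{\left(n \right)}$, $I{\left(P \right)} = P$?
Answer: $-48$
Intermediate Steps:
$u{\left(D \right)} = 8 D$ ($u{\left(D \right)} = 4 \left(D + D\right) = 4 \cdot 2 D = 8 D$)
$W{\left(n \right)} = 0$ ($W{\left(n \right)} = n - n = 0$)
$u{\left(5 - 11 \right)} + W{\left(32 \right)} = 8 \left(5 - 11\right) + 0 = 8 \left(-6\right) + 0 = -48 + 0 = -48$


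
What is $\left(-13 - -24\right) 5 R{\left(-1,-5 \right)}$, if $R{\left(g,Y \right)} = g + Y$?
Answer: $-330$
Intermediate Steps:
$R{\left(g,Y \right)} = Y + g$
$\left(-13 - -24\right) 5 R{\left(-1,-5 \right)} = \left(-13 - -24\right) 5 \left(-5 - 1\right) = \left(-13 + 24\right) 5 \left(-6\right) = 11 \cdot 5 \left(-6\right) = 55 \left(-6\right) = -330$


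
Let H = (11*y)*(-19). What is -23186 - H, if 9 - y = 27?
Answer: -26948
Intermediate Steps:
y = -18 (y = 9 - 1*27 = 9 - 27 = -18)
H = 3762 (H = (11*(-18))*(-19) = -198*(-19) = 3762)
-23186 - H = -23186 - 1*3762 = -23186 - 3762 = -26948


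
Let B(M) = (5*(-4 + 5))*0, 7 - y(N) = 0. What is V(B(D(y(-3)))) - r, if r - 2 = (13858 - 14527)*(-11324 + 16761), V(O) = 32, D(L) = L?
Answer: 3637383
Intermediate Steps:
y(N) = 7 (y(N) = 7 - 1*0 = 7 + 0 = 7)
B(M) = 0 (B(M) = (5*1)*0 = 5*0 = 0)
r = -3637351 (r = 2 + (13858 - 14527)*(-11324 + 16761) = 2 - 669*5437 = 2 - 3637353 = -3637351)
V(B(D(y(-3)))) - r = 32 - 1*(-3637351) = 32 + 3637351 = 3637383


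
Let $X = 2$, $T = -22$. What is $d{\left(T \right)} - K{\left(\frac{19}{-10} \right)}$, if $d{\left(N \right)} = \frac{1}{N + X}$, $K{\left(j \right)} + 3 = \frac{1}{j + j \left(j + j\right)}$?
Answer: $\frac{7347}{2660} \approx 2.762$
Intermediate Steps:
$K{\left(j \right)} = -3 + \frac{1}{j + 2 j^{2}}$ ($K{\left(j \right)} = -3 + \frac{1}{j + j \left(j + j\right)} = -3 + \frac{1}{j + j 2 j} = -3 + \frac{1}{j + 2 j^{2}}$)
$d{\left(N \right)} = \frac{1}{2 + N}$ ($d{\left(N \right)} = \frac{1}{N + 2} = \frac{1}{2 + N}$)
$d{\left(T \right)} - K{\left(\frac{19}{-10} \right)} = \frac{1}{2 - 22} - \frac{1 - 6 \left(\frac{19}{-10}\right)^{2} - 3 \frac{19}{-10}}{\frac{19}{-10} \left(1 + 2 \frac{19}{-10}\right)} = \frac{1}{-20} - \frac{1 - 6 \left(19 \left(- \frac{1}{10}\right)\right)^{2} - 3 \cdot 19 \left(- \frac{1}{10}\right)}{19 \left(- \frac{1}{10}\right) \left(1 + 2 \cdot 19 \left(- \frac{1}{10}\right)\right)} = - \frac{1}{20} - \frac{1 - 6 \left(- \frac{19}{10}\right)^{2} - - \frac{57}{10}}{\left(- \frac{19}{10}\right) \left(1 + 2 \left(- \frac{19}{10}\right)\right)} = - \frac{1}{20} - - \frac{10 \left(1 - \frac{1083}{50} + \frac{57}{10}\right)}{19 \left(1 - \frac{19}{5}\right)} = - \frac{1}{20} - - \frac{10 \left(1 - \frac{1083}{50} + \frac{57}{10}\right)}{19 \left(- \frac{14}{5}\right)} = - \frac{1}{20} - \left(- \frac{10}{19}\right) \left(- \frac{5}{14}\right) \left(- \frac{374}{25}\right) = - \frac{1}{20} - - \frac{374}{133} = - \frac{1}{20} + \frac{374}{133} = \frac{7347}{2660}$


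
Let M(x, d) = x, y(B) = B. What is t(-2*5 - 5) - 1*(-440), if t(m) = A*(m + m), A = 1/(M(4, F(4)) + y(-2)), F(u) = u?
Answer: 425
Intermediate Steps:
A = ½ (A = 1/(4 - 2) = 1/2 = ½ ≈ 0.50000)
t(m) = m (t(m) = (m + m)/2 = (2*m)/2 = m)
t(-2*5 - 5) - 1*(-440) = (-2*5 - 5) - 1*(-440) = (-10 - 5) + 440 = -15 + 440 = 425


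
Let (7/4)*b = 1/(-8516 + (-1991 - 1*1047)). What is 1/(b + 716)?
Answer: 40439/28954322 ≈ 0.0013966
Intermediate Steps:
b = -2/40439 (b = 4/(7*(-8516 + (-1991 - 1*1047))) = 4/(7*(-8516 + (-1991 - 1047))) = 4/(7*(-8516 - 3038)) = (4/7)/(-11554) = (4/7)*(-1/11554) = -2/40439 ≈ -4.9457e-5)
1/(b + 716) = 1/(-2/40439 + 716) = 1/(28954322/40439) = 40439/28954322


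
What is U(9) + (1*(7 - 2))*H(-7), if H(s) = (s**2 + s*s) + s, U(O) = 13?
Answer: 468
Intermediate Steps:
H(s) = s + 2*s**2 (H(s) = (s**2 + s**2) + s = 2*s**2 + s = s + 2*s**2)
U(9) + (1*(7 - 2))*H(-7) = 13 + (1*(7 - 2))*(-7*(1 + 2*(-7))) = 13 + (1*5)*(-7*(1 - 14)) = 13 + 5*(-7*(-13)) = 13 + 5*91 = 13 + 455 = 468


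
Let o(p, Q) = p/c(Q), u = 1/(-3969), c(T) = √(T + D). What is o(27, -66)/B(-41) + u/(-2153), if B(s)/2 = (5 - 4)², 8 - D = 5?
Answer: 1/8545257 - 9*I*√7/14 ≈ 1.1702e-7 - 1.7008*I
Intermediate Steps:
D = 3 (D = 8 - 1*5 = 8 - 5 = 3)
c(T) = √(3 + T) (c(T) = √(T + 3) = √(3 + T))
u = -1/3969 ≈ -0.00025195
o(p, Q) = p/√(3 + Q) (o(p, Q) = p/(√(3 + Q)) = p/√(3 + Q))
B(s) = 2 (B(s) = 2*(5 - 4)² = 2*1² = 2*1 = 2)
o(27, -66)/B(-41) + u/(-2153) = (27/√(3 - 66))/2 - 1/3969/(-2153) = (27/√(-63))*(½) - 1/3969*(-1/2153) = (27*(-I*√7/21))*(½) + 1/8545257 = -9*I*√7/7*(½) + 1/8545257 = -9*I*√7/14 + 1/8545257 = 1/8545257 - 9*I*√7/14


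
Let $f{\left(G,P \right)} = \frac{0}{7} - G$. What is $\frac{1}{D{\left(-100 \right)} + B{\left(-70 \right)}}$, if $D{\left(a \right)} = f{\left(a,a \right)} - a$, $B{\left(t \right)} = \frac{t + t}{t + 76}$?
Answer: $\frac{3}{530} \approx 0.0056604$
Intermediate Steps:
$B{\left(t \right)} = \frac{2 t}{76 + t}$
$f{\left(G,P \right)} = - G$ ($f{\left(G,P \right)} = 0 \cdot \frac{1}{7} - G = 0 - G = - G$)
$D{\left(a \right)} = - 2 a$ ($D{\left(a \right)} = - a - a = - 2 a$)
$\frac{1}{D{\left(-100 \right)} + B{\left(-70 \right)}} = \frac{1}{\left(-2\right) \left(-100\right) + 2 \left(-70\right) \frac{1}{76 - 70}} = \frac{1}{200 + 2 \left(-70\right) \frac{1}{6}} = \frac{1}{200 - \frac{70}{3}} = \frac{1}{\frac{530}{3}} = \frac{3}{530}$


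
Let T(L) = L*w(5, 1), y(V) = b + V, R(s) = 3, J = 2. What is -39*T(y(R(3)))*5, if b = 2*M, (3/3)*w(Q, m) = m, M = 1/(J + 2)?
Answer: -1365/2 ≈ -682.50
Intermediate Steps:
M = ¼ (M = 1/(2 + 2) = 1/4 = ¼ ≈ 0.25000)
w(Q, m) = m
b = ½ (b = 2*(¼) = ½ ≈ 0.50000)
y(V) = ½ + V
T(L) = L (T(L) = L*1 = L)
-39*T(y(R(3)))*5 = -39*(½ + 3)*5 = -39*7/2*5 = -273/2*5 = -1365/2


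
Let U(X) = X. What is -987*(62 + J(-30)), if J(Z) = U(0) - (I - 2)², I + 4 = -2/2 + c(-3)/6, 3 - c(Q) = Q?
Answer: -25662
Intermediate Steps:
c(Q) = 3 - Q
I = -4 (I = -4 + (-2/2 + (3 - 1*(-3))/6) = -4 + (-2*½ + (3 + 3)*(⅙)) = -4 + (-1 + 6*(⅙)) = -4 + (-1 + 1) = -4 + 0 = -4)
J(Z) = -36 (J(Z) = 0 - (-4 - 2)² = 0 - 1*(-6)² = 0 - 1*36 = 0 - 36 = -36)
-987*(62 + J(-30)) = -987*(62 - 36) = -987*26 = -25662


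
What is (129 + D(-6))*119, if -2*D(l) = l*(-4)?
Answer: 13923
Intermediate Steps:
D(l) = 2*l (D(l) = -l*(-4)/2 = -(-2)*l = 2*l)
(129 + D(-6))*119 = (129 + 2*(-6))*119 = (129 - 12)*119 = 117*119 = 13923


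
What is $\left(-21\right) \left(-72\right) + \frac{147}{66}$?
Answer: $\frac{33313}{22} \approx 1514.2$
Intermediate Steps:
$\left(-21\right) \left(-72\right) + \frac{147}{66} = 1512 + 147 \cdot \frac{1}{66} = 1512 + \frac{49}{22} = \frac{33313}{22}$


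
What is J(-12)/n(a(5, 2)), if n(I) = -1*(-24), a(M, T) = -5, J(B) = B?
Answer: -1/2 ≈ -0.50000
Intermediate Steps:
n(I) = 24
J(-12)/n(a(5, 2)) = -12/24 = -12*1/24 = -1/2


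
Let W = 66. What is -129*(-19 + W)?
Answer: -6063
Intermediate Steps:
-129*(-19 + W) = -129*(-19 + 66) = -129*47 = -6063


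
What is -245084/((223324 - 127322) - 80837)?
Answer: -245084/15165 ≈ -16.161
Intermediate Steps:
-245084/((223324 - 127322) - 80837) = -245084/(96002 - 80837) = -245084/15165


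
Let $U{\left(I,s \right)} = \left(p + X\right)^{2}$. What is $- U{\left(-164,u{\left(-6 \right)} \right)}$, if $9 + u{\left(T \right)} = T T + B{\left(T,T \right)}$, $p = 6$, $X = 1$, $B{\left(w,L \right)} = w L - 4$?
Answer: $-49$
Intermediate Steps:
$B{\left(w,L \right)} = -4 + L w$ ($B{\left(w,L \right)} = L w - 4 = -4 + L w$)
$u{\left(T \right)} = -13 + 2 T^{2}$ ($u{\left(T \right)} = -9 + \left(T T + \left(-4 + T T\right)\right) = -9 + \left(T^{2} + \left(-4 + T^{2}\right)\right) = -9 + \left(-4 + 2 T^{2}\right) = -13 + 2 T^{2}$)
$U{\left(I,s \right)} = 49$ ($U{\left(I,s \right)} = \left(6 + 1\right)^{2} = 7^{2} = 49$)
$- U{\left(-164,u{\left(-6 \right)} \right)} = \left(-1\right) 49 = -49$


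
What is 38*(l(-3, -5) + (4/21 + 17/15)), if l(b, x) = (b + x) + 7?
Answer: 1292/105 ≈ 12.305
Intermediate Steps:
l(b, x) = 7 + b + x
38*(l(-3, -5) + (4/21 + 17/15)) = 38*((7 - 3 - 5) + (4/21 + 17/15)) = 38*(-1 + (4*(1/21) + 17*(1/15))) = 38*(-1 + (4/21 + 17/15)) = 38*(-1 + 139/105) = 38*(34/105) = 1292/105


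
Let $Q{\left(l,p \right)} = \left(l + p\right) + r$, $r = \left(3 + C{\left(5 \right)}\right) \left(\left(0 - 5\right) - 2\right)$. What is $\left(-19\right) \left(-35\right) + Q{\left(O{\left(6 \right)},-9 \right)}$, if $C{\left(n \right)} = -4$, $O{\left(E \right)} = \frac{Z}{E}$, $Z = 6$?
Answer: $664$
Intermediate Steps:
$O{\left(E \right)} = \frac{6}{E}$
$r = 7$ ($r = \left(3 - 4\right) \left(\left(0 - 5\right) - 2\right) = - (\left(0 - 5\right) - 2) = - (-5 - 2) = \left(-1\right) \left(-7\right) = 7$)
$Q{\left(l,p \right)} = 7 + l + p$ ($Q{\left(l,p \right)} = \left(l + p\right) + 7 = 7 + l + p$)
$\left(-19\right) \left(-35\right) + Q{\left(O{\left(6 \right)},-9 \right)} = \left(-19\right) \left(-35\right) + \left(7 + \frac{6}{6} - 9\right) = 665 + \left(7 + 6 \cdot \frac{1}{6} - 9\right) = 665 + \left(7 + 1 - 9\right) = 665 - 1 = 664$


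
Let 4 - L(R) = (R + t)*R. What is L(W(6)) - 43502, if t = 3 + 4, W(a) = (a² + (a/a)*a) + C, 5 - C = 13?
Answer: -44892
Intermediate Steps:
C = -8 (C = 5 - 1*13 = 5 - 13 = -8)
W(a) = -8 + a + a² (W(a) = (a² + (a/a)*a) - 8 = (a² + 1*a) - 8 = (a² + a) - 8 = (a + a²) - 8 = -8 + a + a²)
t = 7
L(R) = 4 - R*(7 + R) (L(R) = 4 - (R + 7)*R = 4 - (7 + R)*R = 4 - R*(7 + R))
L(W(6)) - 43502 = (4 - (-8 + 6 + 6²)² - 7*(-8 + 6 + 6²)) - 43502 = (4 - (-8 + 6 + 36)² - 7*(-8 + 6 + 36)) - 43502 = (4 - 1*34² - 7*34) - 43502 = (4 - 1*1156 - 238) - 43502 = (4 - 1156 - 238) - 43502 = -1390 - 43502 = -44892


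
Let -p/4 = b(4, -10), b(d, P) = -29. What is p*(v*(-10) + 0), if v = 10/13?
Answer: -11600/13 ≈ -892.31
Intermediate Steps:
v = 10/13 (v = 10*(1/13) = 10/13 ≈ 0.76923)
p = 116 (p = -4*(-29) = 116)
p*(v*(-10) + 0) = 116*((10/13)*(-10) + 0) = 116*(-100/13 + 0) = 116*(-100/13) = -11600/13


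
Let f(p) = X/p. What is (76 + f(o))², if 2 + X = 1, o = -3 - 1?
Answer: 93025/16 ≈ 5814.1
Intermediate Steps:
o = -4
X = -1 (X = -2 + 1 = -1)
f(p) = -1/p
(76 + f(o))² = (76 - 1/(-4))² = (76 - 1*(-¼))² = (76 + ¼)² = (305/4)² = 93025/16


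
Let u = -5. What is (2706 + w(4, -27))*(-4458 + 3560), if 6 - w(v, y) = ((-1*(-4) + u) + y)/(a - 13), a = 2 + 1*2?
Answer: -21893240/9 ≈ -2.4326e+6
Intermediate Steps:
a = 4 (a = 2 + 2 = 4)
w(v, y) = 53/9 + y/9 (w(v, y) = 6 - ((-1*(-4) - 5) + y)/(4 - 13) = 6 - ((4 - 5) + y)/(-9) = 6 - (-1 + y)*(-1)/9 = 6 - (⅑ - y/9) = 6 + (-⅑ + y/9) = 53/9 + y/9)
(2706 + w(4, -27))*(-4458 + 3560) = (2706 + (53/9 + (⅑)*(-27)))*(-4458 + 3560) = (2706 + (53/9 - 3))*(-898) = (2706 + 26/9)*(-898) = (24380/9)*(-898) = -21893240/9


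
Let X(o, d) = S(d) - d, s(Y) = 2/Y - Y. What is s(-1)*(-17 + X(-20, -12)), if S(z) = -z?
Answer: -7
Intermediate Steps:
s(Y) = -Y + 2/Y
X(o, d) = -2*d (X(o, d) = -d - d = -2*d)
s(-1)*(-17 + X(-20, -12)) = (-1*(-1) + 2/(-1))*(-17 - 2*(-12)) = (1 + 2*(-1))*(-17 + 24) = (1 - 2)*7 = -1*7 = -7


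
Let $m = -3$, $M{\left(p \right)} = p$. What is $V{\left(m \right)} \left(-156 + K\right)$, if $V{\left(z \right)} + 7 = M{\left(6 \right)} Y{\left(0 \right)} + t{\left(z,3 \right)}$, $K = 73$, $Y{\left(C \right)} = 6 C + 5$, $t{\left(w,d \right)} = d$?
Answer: $-2158$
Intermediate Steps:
$Y{\left(C \right)} = 5 + 6 C$
$V{\left(z \right)} = 26$ ($V{\left(z \right)} = -7 + \left(6 \left(5 + 6 \cdot 0\right) + 3\right) = -7 + \left(6 \left(5 + 0\right) + 3\right) = -7 + \left(6 \cdot 5 + 3\right) = -7 + \left(30 + 3\right) = -7 + 33 = 26$)
$V{\left(m \right)} \left(-156 + K\right) = 26 \left(-156 + 73\right) = 26 \left(-83\right) = -2158$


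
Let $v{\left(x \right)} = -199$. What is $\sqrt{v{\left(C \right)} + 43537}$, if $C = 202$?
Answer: $\sqrt{43338} \approx 208.18$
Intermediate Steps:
$\sqrt{v{\left(C \right)} + 43537} = \sqrt{-199 + 43537} = \sqrt{43338}$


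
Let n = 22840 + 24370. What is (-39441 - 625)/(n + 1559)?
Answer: -40066/48769 ≈ -0.82155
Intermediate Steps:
n = 47210
(-39441 - 625)/(n + 1559) = (-39441 - 625)/(47210 + 1559) = -40066/48769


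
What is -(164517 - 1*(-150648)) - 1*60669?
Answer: -375834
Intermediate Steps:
-(164517 - 1*(-150648)) - 1*60669 = -(164517 + 150648) - 60669 = -1*315165 - 60669 = -315165 - 60669 = -375834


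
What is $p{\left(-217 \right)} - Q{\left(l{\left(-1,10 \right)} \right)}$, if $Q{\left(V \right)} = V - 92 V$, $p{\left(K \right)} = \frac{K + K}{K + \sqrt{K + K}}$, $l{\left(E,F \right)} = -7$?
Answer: $- \frac{139069}{219} + \frac{2 i \sqrt{434}}{219} \approx -635.02 + 0.19025 i$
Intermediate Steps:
$p{\left(K \right)} = \frac{2 K}{K + \sqrt{2} \sqrt{K}}$ ($p{\left(K \right)} = \frac{2 K}{K + \sqrt{2 K}} = \frac{2 K}{K + \sqrt{2} \sqrt{K}}$)
$Q{\left(V \right)} = - 91 V$ ($Q{\left(V \right)} = V - 92 V = - 91 V$)
$p{\left(-217 \right)} - Q{\left(l{\left(-1,10 \right)} \right)} = 2 \left(-217\right) \frac{1}{-217 + \sqrt{2} \sqrt{-217}} - \left(-91\right) \left(-7\right) = 2 \left(-217\right) \frac{1}{-217 + \sqrt{2} i \sqrt{217}} - 637 = 2 \left(-217\right) \frac{1}{-217 + i \sqrt{434}} - 637 = - \frac{434}{-217 + i \sqrt{434}} - 637 = -637 - \frac{434}{-217 + i \sqrt{434}}$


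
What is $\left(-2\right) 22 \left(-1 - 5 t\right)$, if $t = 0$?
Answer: $44$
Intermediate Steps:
$\left(-2\right) 22 \left(-1 - 5 t\right) = \left(-2\right) 22 \left(-1 - 0\right) = - 44 \left(-1 + 0\right) = \left(-44\right) \left(-1\right) = 44$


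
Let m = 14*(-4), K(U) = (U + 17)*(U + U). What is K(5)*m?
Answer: -12320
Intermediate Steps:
K(U) = 2*U*(17 + U) (K(U) = (17 + U)*(2*U) = 2*U*(17 + U))
m = -56
K(5)*m = (2*5*(17 + 5))*(-56) = (2*5*22)*(-56) = 220*(-56) = -12320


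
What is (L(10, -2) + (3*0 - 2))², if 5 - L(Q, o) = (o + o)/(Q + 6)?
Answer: 169/16 ≈ 10.563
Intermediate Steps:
L(Q, o) = 5 - 2*o/(6 + Q) (L(Q, o) = 5 - (o + o)/(Q + 6) = 5 - 2*o/(6 + Q))
(L(10, -2) + (3*0 - 2))² = ((30 - 2*(-2) + 5*10)/(6 + 10) + (3*0 - 2))² = ((30 + 4 + 50)/16 + (0 - 2))² = ((1/16)*84 - 2)² = (21/4 - 2)² = (13/4)² = 169/16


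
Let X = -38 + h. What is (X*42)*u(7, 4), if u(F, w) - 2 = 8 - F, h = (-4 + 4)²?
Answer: -4788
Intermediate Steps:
h = 0 (h = 0² = 0)
u(F, w) = 10 - F (u(F, w) = 2 + (8 - F) = 10 - F)
X = -38 (X = -38 + 0 = -38)
(X*42)*u(7, 4) = (-38*42)*(10 - 1*7) = -1596*(10 - 7) = -1596*3 = -4788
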